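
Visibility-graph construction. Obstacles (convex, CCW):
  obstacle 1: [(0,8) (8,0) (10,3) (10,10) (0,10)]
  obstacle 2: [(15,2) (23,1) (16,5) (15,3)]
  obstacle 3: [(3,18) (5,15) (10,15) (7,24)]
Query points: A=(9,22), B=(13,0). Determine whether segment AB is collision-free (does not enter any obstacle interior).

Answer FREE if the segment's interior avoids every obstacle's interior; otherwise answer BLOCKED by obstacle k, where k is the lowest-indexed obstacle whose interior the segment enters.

Obstacle 1 [(0,8) (8,0) (10,3) (10,10) (0,10)]:
  edge (0,8)–(8,0): clear
  edge (8,0)–(10,3): clear
  edge (10,3)–(10,10): clear
  edge (10,10)–(0,10): clear
  edge (0,10)–(0,8): clear
  midpoint (11,11) outside
  → clear
Obstacle 2 [(15,2) (23,1) (16,5) (15,3)]:
  edge (15,2)–(23,1): clear
  edge (23,1)–(16,5): clear
  edge (16,5)–(15,3): clear
  edge (15,3)–(15,2): clear
  midpoint (11,11) outside
  → clear
Obstacle 3 [(3,18) (5,15) (10,15) (7,24)]:
  edge (3,18)–(5,15): clear
  edge (5,15)–(10,15): clear
  edge (10,15)–(7,24): clear
  edge (7,24)–(3,18): clear
  midpoint (11,11) outside
  → clear

FREE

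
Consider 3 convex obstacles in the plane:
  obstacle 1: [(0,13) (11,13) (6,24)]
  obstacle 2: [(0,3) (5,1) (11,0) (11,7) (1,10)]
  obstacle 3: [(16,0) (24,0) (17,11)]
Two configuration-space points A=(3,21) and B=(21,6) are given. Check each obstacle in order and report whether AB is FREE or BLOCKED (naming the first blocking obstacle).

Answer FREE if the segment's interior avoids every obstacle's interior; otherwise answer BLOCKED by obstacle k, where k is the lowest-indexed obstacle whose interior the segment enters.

BLOCKED by obstacle 1

Obstacle 1 [(0,13) (11,13) (6,24)]:
  edge (0,13)–(11,13): clear
  edge (11,13)–(6,24): crosses AB
  edge (6,24)–(0,13): crosses AB
  → BLOCKED
Obstacle 2 [(0,3) (5,1) (11,0) (11,7) (1,10)]:
  edge (0,3)–(5,1): clear
  edge (5,1)–(11,0): clear
  edge (11,0)–(11,7): clear
  edge (11,7)–(1,10): clear
  edge (1,10)–(0,3): clear
  midpoint (12,27/2) outside
  → clear
Obstacle 3 [(16,0) (24,0) (17,11)]:
  edge (16,0)–(24,0): clear
  edge (24,0)–(17,11): crosses AB
  edge (17,11)–(16,0): crosses AB
  → BLOCKED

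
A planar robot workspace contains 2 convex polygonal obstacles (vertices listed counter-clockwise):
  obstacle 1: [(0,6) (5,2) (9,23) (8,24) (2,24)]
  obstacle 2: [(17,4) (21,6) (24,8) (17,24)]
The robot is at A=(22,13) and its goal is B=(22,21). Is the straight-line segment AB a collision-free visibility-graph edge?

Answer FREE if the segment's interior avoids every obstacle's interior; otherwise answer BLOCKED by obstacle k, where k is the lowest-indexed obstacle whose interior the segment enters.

Obstacle 1 [(0,6) (5,2) (9,23) (8,24) (2,24)]:
  edge (0,6)–(5,2): clear
  edge (5,2)–(9,23): clear
  edge (9,23)–(8,24): clear
  edge (8,24)–(2,24): clear
  edge (2,24)–(0,6): clear
  midpoint (22,17) outside
  → clear
Obstacle 2 [(17,4) (21,6) (24,8) (17,24)]:
  edge (17,4)–(21,6): clear
  edge (21,6)–(24,8): clear
  edge (24,8)–(17,24): clear
  edge (17,24)–(17,4): clear
  midpoint (22,17) outside
  → clear

FREE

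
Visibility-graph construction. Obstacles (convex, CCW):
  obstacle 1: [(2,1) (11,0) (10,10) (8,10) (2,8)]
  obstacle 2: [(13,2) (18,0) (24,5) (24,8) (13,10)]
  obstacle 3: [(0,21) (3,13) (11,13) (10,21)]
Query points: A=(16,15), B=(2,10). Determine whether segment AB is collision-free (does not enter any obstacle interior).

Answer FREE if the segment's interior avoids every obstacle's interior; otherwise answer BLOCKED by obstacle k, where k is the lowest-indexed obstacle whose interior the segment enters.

Obstacle 1 [(2,1) (11,0) (10,10) (8,10) (2,8)]:
  edge (2,1)–(11,0): clear
  edge (11,0)–(10,10): clear
  edge (10,10)–(8,10): clear
  edge (8,10)–(2,8): clear
  edge (2,8)–(2,1): clear
  midpoint (9,25/2) outside
  → clear
Obstacle 2 [(13,2) (18,0) (24,5) (24,8) (13,10)]:
  edge (13,2)–(18,0): clear
  edge (18,0)–(24,5): clear
  edge (24,5)–(24,8): clear
  edge (24,8)–(13,10): clear
  edge (13,10)–(13,2): clear
  midpoint (9,25/2) outside
  → clear
Obstacle 3 [(0,21) (3,13) (11,13) (10,21)]:
  edge (0,21)–(3,13): clear
  edge (3,13)–(11,13): crosses AB
  edge (11,13)–(10,21): crosses AB
  edge (10,21)–(0,21): clear
  → BLOCKED

BLOCKED by obstacle 3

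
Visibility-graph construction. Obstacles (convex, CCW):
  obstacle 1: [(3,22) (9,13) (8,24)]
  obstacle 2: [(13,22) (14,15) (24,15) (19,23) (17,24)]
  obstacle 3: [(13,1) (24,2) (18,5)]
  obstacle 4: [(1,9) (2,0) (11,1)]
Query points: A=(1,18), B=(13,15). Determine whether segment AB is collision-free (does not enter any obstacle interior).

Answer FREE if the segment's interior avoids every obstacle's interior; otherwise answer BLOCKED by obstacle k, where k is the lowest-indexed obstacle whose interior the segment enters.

BLOCKED by obstacle 1

Obstacle 1 [(3,22) (9,13) (8,24)]:
  edge (3,22)–(9,13): crosses AB
  edge (9,13)–(8,24): crosses AB
  edge (8,24)–(3,22): clear
  → BLOCKED
Obstacle 2 [(13,22) (14,15) (24,15) (19,23) (17,24)]:
  edge (13,22)–(14,15): clear
  edge (14,15)–(24,15): clear
  edge (24,15)–(19,23): clear
  edge (19,23)–(17,24): clear
  edge (17,24)–(13,22): clear
  midpoint (7,33/2) outside
  → clear
Obstacle 3 [(13,1) (24,2) (18,5)]:
  edge (13,1)–(24,2): clear
  edge (24,2)–(18,5): clear
  edge (18,5)–(13,1): clear
  midpoint (7,33/2) outside
  → clear
Obstacle 4 [(1,9) (2,0) (11,1)]:
  edge (1,9)–(2,0): clear
  edge (2,0)–(11,1): clear
  edge (11,1)–(1,9): clear
  midpoint (7,33/2) outside
  → clear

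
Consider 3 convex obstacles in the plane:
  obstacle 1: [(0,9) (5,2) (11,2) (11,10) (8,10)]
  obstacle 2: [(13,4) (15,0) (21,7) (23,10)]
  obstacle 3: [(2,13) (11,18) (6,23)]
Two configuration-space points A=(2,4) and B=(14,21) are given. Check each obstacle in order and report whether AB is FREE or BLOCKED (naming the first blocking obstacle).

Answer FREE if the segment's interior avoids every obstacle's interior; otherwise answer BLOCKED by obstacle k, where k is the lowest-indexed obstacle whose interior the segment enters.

BLOCKED by obstacle 1

Obstacle 1 [(0,9) (5,2) (11,2) (11,10) (8,10)]:
  edge (0,9)–(5,2): crosses AB
  edge (5,2)–(11,2): clear
  edge (11,2)–(11,10): clear
  edge (11,10)–(8,10): clear
  edge (8,10)–(0,9): crosses AB
  → BLOCKED
Obstacle 2 [(13,4) (15,0) (21,7) (23,10)]:
  edge (13,4)–(15,0): clear
  edge (15,0)–(21,7): clear
  edge (21,7)–(23,10): clear
  edge (23,10)–(13,4): clear
  midpoint (8,25/2) outside
  → clear
Obstacle 3 [(2,13) (11,18) (6,23)]:
  edge (2,13)–(11,18): clear
  edge (11,18)–(6,23): clear
  edge (6,23)–(2,13): clear
  midpoint (8,25/2) outside
  → clear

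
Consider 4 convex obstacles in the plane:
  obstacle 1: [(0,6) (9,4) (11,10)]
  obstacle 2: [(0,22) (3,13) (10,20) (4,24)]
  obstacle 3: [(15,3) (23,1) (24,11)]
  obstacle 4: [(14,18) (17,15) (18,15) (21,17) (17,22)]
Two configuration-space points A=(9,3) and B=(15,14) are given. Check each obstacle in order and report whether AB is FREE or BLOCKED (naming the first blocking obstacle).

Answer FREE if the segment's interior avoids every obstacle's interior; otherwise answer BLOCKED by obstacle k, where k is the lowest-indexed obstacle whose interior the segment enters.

FREE

Obstacle 1 [(0,6) (9,4) (11,10)]:
  edge (0,6)–(9,4): clear
  edge (9,4)–(11,10): clear
  edge (11,10)–(0,6): clear
  midpoint (12,17/2) outside
  → clear
Obstacle 2 [(0,22) (3,13) (10,20) (4,24)]:
  edge (0,22)–(3,13): clear
  edge (3,13)–(10,20): clear
  edge (10,20)–(4,24): clear
  edge (4,24)–(0,22): clear
  midpoint (12,17/2) outside
  → clear
Obstacle 3 [(15,3) (23,1) (24,11)]:
  edge (15,3)–(23,1): clear
  edge (23,1)–(24,11): clear
  edge (24,11)–(15,3): clear
  midpoint (12,17/2) outside
  → clear
Obstacle 4 [(14,18) (17,15) (18,15) (21,17) (17,22)]:
  edge (14,18)–(17,15): clear
  edge (17,15)–(18,15): clear
  edge (18,15)–(21,17): clear
  edge (21,17)–(17,22): clear
  edge (17,22)–(14,18): clear
  midpoint (12,17/2) outside
  → clear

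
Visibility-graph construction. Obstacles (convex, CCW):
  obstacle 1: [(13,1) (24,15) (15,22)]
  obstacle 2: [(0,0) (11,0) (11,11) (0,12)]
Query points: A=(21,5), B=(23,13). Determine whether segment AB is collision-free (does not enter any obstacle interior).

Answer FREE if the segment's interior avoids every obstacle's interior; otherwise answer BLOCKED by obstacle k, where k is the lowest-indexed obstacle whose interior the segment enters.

FREE

Obstacle 1 [(13,1) (24,15) (15,22)]:
  edge (13,1)–(24,15): clear
  edge (24,15)–(15,22): clear
  edge (15,22)–(13,1): clear
  midpoint (22,9) outside
  → clear
Obstacle 2 [(0,0) (11,0) (11,11) (0,12)]:
  edge (0,0)–(11,0): clear
  edge (11,0)–(11,11): clear
  edge (11,11)–(0,12): clear
  edge (0,12)–(0,0): clear
  midpoint (22,9) outside
  → clear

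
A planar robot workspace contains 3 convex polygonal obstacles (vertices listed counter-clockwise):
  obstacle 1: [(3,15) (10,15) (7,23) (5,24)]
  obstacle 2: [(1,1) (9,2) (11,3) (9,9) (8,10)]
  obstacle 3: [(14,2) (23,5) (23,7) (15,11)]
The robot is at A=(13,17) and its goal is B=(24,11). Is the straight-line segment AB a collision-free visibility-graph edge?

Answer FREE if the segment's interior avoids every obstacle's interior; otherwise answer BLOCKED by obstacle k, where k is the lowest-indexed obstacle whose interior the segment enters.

Obstacle 1 [(3,15) (10,15) (7,23) (5,24)]:
  edge (3,15)–(10,15): clear
  edge (10,15)–(7,23): clear
  edge (7,23)–(5,24): clear
  edge (5,24)–(3,15): clear
  midpoint (37/2,14) outside
  → clear
Obstacle 2 [(1,1) (9,2) (11,3) (9,9) (8,10)]:
  edge (1,1)–(9,2): clear
  edge (9,2)–(11,3): clear
  edge (11,3)–(9,9): clear
  edge (9,9)–(8,10): clear
  edge (8,10)–(1,1): clear
  midpoint (37/2,14) outside
  → clear
Obstacle 3 [(14,2) (23,5) (23,7) (15,11)]:
  edge (14,2)–(23,5): clear
  edge (23,5)–(23,7): clear
  edge (23,7)–(15,11): clear
  edge (15,11)–(14,2): clear
  midpoint (37/2,14) outside
  → clear

FREE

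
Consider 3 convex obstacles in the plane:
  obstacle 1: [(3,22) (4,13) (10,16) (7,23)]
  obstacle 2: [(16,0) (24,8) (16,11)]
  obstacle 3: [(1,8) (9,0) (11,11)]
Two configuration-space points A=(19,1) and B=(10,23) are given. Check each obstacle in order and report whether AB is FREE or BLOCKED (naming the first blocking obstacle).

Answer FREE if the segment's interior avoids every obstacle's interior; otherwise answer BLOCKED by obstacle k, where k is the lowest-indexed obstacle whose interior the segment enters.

BLOCKED by obstacle 2

Obstacle 1 [(3,22) (4,13) (10,16) (7,23)]:
  edge (3,22)–(4,13): clear
  edge (4,13)–(10,16): clear
  edge (10,16)–(7,23): clear
  edge (7,23)–(3,22): clear
  midpoint (29/2,12) outside
  → clear
Obstacle 2 [(16,0) (24,8) (16,11)]:
  edge (16,0)–(24,8): crosses AB
  edge (24,8)–(16,11): clear
  edge (16,11)–(16,0): crosses AB
  → BLOCKED
Obstacle 3 [(1,8) (9,0) (11,11)]:
  edge (1,8)–(9,0): clear
  edge (9,0)–(11,11): clear
  edge (11,11)–(1,8): clear
  midpoint (29/2,12) outside
  → clear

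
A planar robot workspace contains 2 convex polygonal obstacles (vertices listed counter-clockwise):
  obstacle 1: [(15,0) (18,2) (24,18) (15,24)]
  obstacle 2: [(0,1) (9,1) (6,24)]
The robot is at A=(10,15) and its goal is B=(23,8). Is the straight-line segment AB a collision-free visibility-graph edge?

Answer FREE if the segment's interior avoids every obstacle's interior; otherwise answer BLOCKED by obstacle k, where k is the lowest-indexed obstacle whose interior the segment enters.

Obstacle 1 [(15,0) (18,2) (24,18) (15,24)]:
  edge (15,0)–(18,2): clear
  edge (18,2)–(24,18): crosses AB
  edge (24,18)–(15,24): clear
  edge (15,24)–(15,0): crosses AB
  → BLOCKED
Obstacle 2 [(0,1) (9,1) (6,24)]:
  edge (0,1)–(9,1): clear
  edge (9,1)–(6,24): clear
  edge (6,24)–(0,1): clear
  midpoint (33/2,23/2) outside
  → clear

BLOCKED by obstacle 1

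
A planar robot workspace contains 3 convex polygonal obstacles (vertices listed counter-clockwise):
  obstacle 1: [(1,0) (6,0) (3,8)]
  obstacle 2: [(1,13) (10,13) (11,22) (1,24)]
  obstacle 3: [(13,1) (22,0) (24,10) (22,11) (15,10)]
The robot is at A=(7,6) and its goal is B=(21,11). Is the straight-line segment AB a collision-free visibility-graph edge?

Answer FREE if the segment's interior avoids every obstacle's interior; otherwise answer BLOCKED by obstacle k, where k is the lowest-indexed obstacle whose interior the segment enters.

BLOCKED by obstacle 3

Obstacle 1 [(1,0) (6,0) (3,8)]:
  edge (1,0)–(6,0): clear
  edge (6,0)–(3,8): clear
  edge (3,8)–(1,0): clear
  midpoint (14,17/2) outside
  → clear
Obstacle 2 [(1,13) (10,13) (11,22) (1,24)]:
  edge (1,13)–(10,13): clear
  edge (10,13)–(11,22): clear
  edge (11,22)–(1,24): clear
  edge (1,24)–(1,13): clear
  midpoint (14,17/2) outside
  → clear
Obstacle 3 [(13,1) (22,0) (24,10) (22,11) (15,10)]:
  edge (13,1)–(22,0): clear
  edge (22,0)–(24,10): clear
  edge (24,10)–(22,11): clear
  edge (22,11)–(15,10): crosses AB
  edge (15,10)–(13,1): crosses AB
  → BLOCKED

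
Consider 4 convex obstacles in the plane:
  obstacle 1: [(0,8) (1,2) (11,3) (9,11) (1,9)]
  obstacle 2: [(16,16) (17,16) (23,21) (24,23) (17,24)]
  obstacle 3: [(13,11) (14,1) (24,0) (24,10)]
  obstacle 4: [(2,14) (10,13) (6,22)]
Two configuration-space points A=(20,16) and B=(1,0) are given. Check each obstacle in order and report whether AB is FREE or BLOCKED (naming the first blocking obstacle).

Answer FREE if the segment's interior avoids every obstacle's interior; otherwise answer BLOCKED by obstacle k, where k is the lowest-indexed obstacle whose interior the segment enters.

BLOCKED by obstacle 1

Obstacle 1 [(0,8) (1,2) (11,3) (9,11) (1,9)]:
  edge (0,8)–(1,2): clear
  edge (1,2)–(11,3): crosses AB
  edge (11,3)–(9,11): crosses AB
  edge (9,11)–(1,9): clear
  edge (1,9)–(0,8): clear
  → BLOCKED
Obstacle 2 [(16,16) (17,16) (23,21) (24,23) (17,24)]:
  edge (16,16)–(17,16): clear
  edge (17,16)–(23,21): clear
  edge (23,21)–(24,23): clear
  edge (24,23)–(17,24): clear
  edge (17,24)–(16,16): clear
  midpoint (21/2,8) outside
  → clear
Obstacle 3 [(13,11) (14,1) (24,0) (24,10)]:
  edge (13,11)–(14,1): crosses AB
  edge (14,1)–(24,0): clear
  edge (24,0)–(24,10): clear
  edge (24,10)–(13,11): crosses AB
  → BLOCKED
Obstacle 4 [(2,14) (10,13) (6,22)]:
  edge (2,14)–(10,13): clear
  edge (10,13)–(6,22): clear
  edge (6,22)–(2,14): clear
  midpoint (21/2,8) outside
  → clear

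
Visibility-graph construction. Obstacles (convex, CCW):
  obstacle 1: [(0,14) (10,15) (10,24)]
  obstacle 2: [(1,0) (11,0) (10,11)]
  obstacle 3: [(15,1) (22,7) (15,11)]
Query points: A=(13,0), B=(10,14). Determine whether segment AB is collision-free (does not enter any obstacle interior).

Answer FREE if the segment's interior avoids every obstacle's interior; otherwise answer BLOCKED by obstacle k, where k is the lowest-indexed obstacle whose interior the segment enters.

Obstacle 1 [(0,14) (10,15) (10,24)]:
  edge (0,14)–(10,15): clear
  edge (10,15)–(10,24): clear
  edge (10,24)–(0,14): clear
  midpoint (23/2,7) outside
  → clear
Obstacle 2 [(1,0) (11,0) (10,11)]:
  edge (1,0)–(11,0): clear
  edge (11,0)–(10,11): clear
  edge (10,11)–(1,0): clear
  midpoint (23/2,7) outside
  → clear
Obstacle 3 [(15,1) (22,7) (15,11)]:
  edge (15,1)–(22,7): clear
  edge (22,7)–(15,11): clear
  edge (15,11)–(15,1): clear
  midpoint (23/2,7) outside
  → clear

FREE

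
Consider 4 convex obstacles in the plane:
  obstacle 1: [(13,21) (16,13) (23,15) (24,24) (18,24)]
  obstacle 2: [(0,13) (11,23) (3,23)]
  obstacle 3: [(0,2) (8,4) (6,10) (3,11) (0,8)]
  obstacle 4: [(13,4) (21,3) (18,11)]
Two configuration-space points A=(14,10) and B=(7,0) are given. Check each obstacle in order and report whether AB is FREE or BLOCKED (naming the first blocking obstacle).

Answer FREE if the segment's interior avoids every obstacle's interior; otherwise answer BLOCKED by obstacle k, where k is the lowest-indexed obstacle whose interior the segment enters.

FREE

Obstacle 1 [(13,21) (16,13) (23,15) (24,24) (18,24)]:
  edge (13,21)–(16,13): clear
  edge (16,13)–(23,15): clear
  edge (23,15)–(24,24): clear
  edge (24,24)–(18,24): clear
  edge (18,24)–(13,21): clear
  midpoint (21/2,5) outside
  → clear
Obstacle 2 [(0,13) (11,23) (3,23)]:
  edge (0,13)–(11,23): clear
  edge (11,23)–(3,23): clear
  edge (3,23)–(0,13): clear
  midpoint (21/2,5) outside
  → clear
Obstacle 3 [(0,2) (8,4) (6,10) (3,11) (0,8)]:
  edge (0,2)–(8,4): clear
  edge (8,4)–(6,10): clear
  edge (6,10)–(3,11): clear
  edge (3,11)–(0,8): clear
  edge (0,8)–(0,2): clear
  midpoint (21/2,5) outside
  → clear
Obstacle 4 [(13,4) (21,3) (18,11)]:
  edge (13,4)–(21,3): clear
  edge (21,3)–(18,11): clear
  edge (18,11)–(13,4): clear
  midpoint (21/2,5) outside
  → clear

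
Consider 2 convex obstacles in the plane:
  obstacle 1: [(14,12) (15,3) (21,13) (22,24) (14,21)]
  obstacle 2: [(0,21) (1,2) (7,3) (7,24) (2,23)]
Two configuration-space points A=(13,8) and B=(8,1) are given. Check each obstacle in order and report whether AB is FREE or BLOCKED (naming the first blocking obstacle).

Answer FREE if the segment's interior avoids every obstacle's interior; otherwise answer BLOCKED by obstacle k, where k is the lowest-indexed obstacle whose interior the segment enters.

FREE

Obstacle 1 [(14,12) (15,3) (21,13) (22,24) (14,21)]:
  edge (14,12)–(15,3): clear
  edge (15,3)–(21,13): clear
  edge (21,13)–(22,24): clear
  edge (22,24)–(14,21): clear
  edge (14,21)–(14,12): clear
  midpoint (21/2,9/2) outside
  → clear
Obstacle 2 [(0,21) (1,2) (7,3) (7,24) (2,23)]:
  edge (0,21)–(1,2): clear
  edge (1,2)–(7,3): clear
  edge (7,3)–(7,24): clear
  edge (7,24)–(2,23): clear
  edge (2,23)–(0,21): clear
  midpoint (21/2,9/2) outside
  → clear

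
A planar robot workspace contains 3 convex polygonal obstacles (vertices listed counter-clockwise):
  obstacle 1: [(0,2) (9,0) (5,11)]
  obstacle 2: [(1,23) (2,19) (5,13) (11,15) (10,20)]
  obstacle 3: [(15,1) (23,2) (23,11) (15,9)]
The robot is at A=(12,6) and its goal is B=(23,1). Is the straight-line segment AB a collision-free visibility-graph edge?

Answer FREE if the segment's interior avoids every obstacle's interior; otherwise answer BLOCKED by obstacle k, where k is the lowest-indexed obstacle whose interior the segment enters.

Obstacle 1 [(0,2) (9,0) (5,11)]:
  edge (0,2)–(9,0): clear
  edge (9,0)–(5,11): clear
  edge (5,11)–(0,2): clear
  midpoint (35/2,7/2) outside
  → clear
Obstacle 2 [(1,23) (2,19) (5,13) (11,15) (10,20)]:
  edge (1,23)–(2,19): clear
  edge (2,19)–(5,13): clear
  edge (5,13)–(11,15): clear
  edge (11,15)–(10,20): clear
  edge (10,20)–(1,23): clear
  midpoint (35/2,7/2) outside
  → clear
Obstacle 3 [(15,1) (23,2) (23,11) (15,9)]:
  edge (15,1)–(23,2): crosses AB
  edge (23,2)–(23,11): clear
  edge (23,11)–(15,9): clear
  edge (15,9)–(15,1): crosses AB
  → BLOCKED

BLOCKED by obstacle 3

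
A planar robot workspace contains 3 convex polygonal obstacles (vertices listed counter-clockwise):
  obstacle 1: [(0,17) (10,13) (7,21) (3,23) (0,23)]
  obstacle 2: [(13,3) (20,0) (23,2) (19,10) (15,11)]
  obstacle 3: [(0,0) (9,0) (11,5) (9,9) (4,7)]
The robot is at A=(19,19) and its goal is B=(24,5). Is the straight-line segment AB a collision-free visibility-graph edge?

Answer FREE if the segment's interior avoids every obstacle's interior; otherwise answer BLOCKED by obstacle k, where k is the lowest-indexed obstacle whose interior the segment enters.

FREE

Obstacle 1 [(0,17) (10,13) (7,21) (3,23) (0,23)]:
  edge (0,17)–(10,13): clear
  edge (10,13)–(7,21): clear
  edge (7,21)–(3,23): clear
  edge (3,23)–(0,23): clear
  edge (0,23)–(0,17): clear
  midpoint (43/2,12) outside
  → clear
Obstacle 2 [(13,3) (20,0) (23,2) (19,10) (15,11)]:
  edge (13,3)–(20,0): clear
  edge (20,0)–(23,2): clear
  edge (23,2)–(19,10): clear
  edge (19,10)–(15,11): clear
  edge (15,11)–(13,3): clear
  midpoint (43/2,12) outside
  → clear
Obstacle 3 [(0,0) (9,0) (11,5) (9,9) (4,7)]:
  edge (0,0)–(9,0): clear
  edge (9,0)–(11,5): clear
  edge (11,5)–(9,9): clear
  edge (9,9)–(4,7): clear
  edge (4,7)–(0,0): clear
  midpoint (43/2,12) outside
  → clear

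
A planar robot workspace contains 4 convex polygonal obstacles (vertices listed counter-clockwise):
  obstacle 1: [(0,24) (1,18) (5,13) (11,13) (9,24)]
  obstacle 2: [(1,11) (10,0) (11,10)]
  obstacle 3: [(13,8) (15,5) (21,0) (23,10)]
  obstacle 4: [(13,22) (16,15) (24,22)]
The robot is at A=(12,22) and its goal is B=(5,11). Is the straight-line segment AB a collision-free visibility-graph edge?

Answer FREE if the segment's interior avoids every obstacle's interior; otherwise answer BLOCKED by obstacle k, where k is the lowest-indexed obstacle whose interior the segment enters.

BLOCKED by obstacle 1

Obstacle 1 [(0,24) (1,18) (5,13) (11,13) (9,24)]:
  edge (0,24)–(1,18): clear
  edge (1,18)–(5,13): clear
  edge (5,13)–(11,13): crosses AB
  edge (11,13)–(9,24): crosses AB
  edge (9,24)–(0,24): clear
  → BLOCKED
Obstacle 2 [(1,11) (10,0) (11,10)]:
  edge (1,11)–(10,0): clear
  edge (10,0)–(11,10): clear
  edge (11,10)–(1,11): clear
  midpoint (17/2,33/2) outside
  → clear
Obstacle 3 [(13,8) (15,5) (21,0) (23,10)]:
  edge (13,8)–(15,5): clear
  edge (15,5)–(21,0): clear
  edge (21,0)–(23,10): clear
  edge (23,10)–(13,8): clear
  midpoint (17/2,33/2) outside
  → clear
Obstacle 4 [(13,22) (16,15) (24,22)]:
  edge (13,22)–(16,15): clear
  edge (16,15)–(24,22): clear
  edge (24,22)–(13,22): clear
  midpoint (17/2,33/2) outside
  → clear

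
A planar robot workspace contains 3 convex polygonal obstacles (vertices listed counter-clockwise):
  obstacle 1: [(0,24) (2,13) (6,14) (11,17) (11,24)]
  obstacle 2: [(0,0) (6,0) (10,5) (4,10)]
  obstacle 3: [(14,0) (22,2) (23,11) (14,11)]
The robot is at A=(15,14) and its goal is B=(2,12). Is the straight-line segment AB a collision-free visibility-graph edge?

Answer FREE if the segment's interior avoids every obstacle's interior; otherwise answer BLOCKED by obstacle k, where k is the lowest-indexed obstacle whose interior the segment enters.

Obstacle 1 [(0,24) (2,13) (6,14) (11,17) (11,24)]:
  edge (0,24)–(2,13): clear
  edge (2,13)–(6,14): clear
  edge (6,14)–(11,17): clear
  edge (11,17)–(11,24): clear
  edge (11,24)–(0,24): clear
  midpoint (17/2,13) outside
  → clear
Obstacle 2 [(0,0) (6,0) (10,5) (4,10)]:
  edge (0,0)–(6,0): clear
  edge (6,0)–(10,5): clear
  edge (10,5)–(4,10): clear
  edge (4,10)–(0,0): clear
  midpoint (17/2,13) outside
  → clear
Obstacle 3 [(14,0) (22,2) (23,11) (14,11)]:
  edge (14,0)–(22,2): clear
  edge (22,2)–(23,11): clear
  edge (23,11)–(14,11): clear
  edge (14,11)–(14,0): clear
  midpoint (17/2,13) outside
  → clear

FREE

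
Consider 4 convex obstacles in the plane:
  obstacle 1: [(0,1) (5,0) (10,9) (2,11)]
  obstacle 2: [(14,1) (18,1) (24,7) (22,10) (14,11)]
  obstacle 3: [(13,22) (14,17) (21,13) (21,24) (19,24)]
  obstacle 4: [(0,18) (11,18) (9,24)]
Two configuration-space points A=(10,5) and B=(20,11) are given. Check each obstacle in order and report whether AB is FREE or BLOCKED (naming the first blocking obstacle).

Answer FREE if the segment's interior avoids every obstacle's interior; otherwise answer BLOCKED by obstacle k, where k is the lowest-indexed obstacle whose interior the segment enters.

BLOCKED by obstacle 2

Obstacle 1 [(0,1) (5,0) (10,9) (2,11)]:
  edge (0,1)–(5,0): clear
  edge (5,0)–(10,9): clear
  edge (10,9)–(2,11): clear
  edge (2,11)–(0,1): clear
  midpoint (15,8) outside
  → clear
Obstacle 2 [(14,1) (18,1) (24,7) (22,10) (14,11)]:
  edge (14,1)–(18,1): clear
  edge (18,1)–(24,7): clear
  edge (24,7)–(22,10): clear
  edge (22,10)–(14,11): crosses AB
  edge (14,11)–(14,1): crosses AB
  → BLOCKED
Obstacle 3 [(13,22) (14,17) (21,13) (21,24) (19,24)]:
  edge (13,22)–(14,17): clear
  edge (14,17)–(21,13): clear
  edge (21,13)–(21,24): clear
  edge (21,24)–(19,24): clear
  edge (19,24)–(13,22): clear
  midpoint (15,8) outside
  → clear
Obstacle 4 [(0,18) (11,18) (9,24)]:
  edge (0,18)–(11,18): clear
  edge (11,18)–(9,24): clear
  edge (9,24)–(0,18): clear
  midpoint (15,8) outside
  → clear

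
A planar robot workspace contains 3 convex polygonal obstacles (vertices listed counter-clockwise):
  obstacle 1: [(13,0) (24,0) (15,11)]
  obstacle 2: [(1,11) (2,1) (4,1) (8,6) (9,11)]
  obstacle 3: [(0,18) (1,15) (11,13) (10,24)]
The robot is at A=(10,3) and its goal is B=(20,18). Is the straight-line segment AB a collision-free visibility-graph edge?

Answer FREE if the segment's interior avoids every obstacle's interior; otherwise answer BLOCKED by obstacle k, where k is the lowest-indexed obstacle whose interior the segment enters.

BLOCKED by obstacle 1

Obstacle 1 [(13,0) (24,0) (15,11)]:
  edge (13,0)–(24,0): clear
  edge (24,0)–(15,11): crosses AB
  edge (15,11)–(13,0): crosses AB
  → BLOCKED
Obstacle 2 [(1,11) (2,1) (4,1) (8,6) (9,11)]:
  edge (1,11)–(2,1): clear
  edge (2,1)–(4,1): clear
  edge (4,1)–(8,6): clear
  edge (8,6)–(9,11): clear
  edge (9,11)–(1,11): clear
  midpoint (15,21/2) outside
  → clear
Obstacle 3 [(0,18) (1,15) (11,13) (10,24)]:
  edge (0,18)–(1,15): clear
  edge (1,15)–(11,13): clear
  edge (11,13)–(10,24): clear
  edge (10,24)–(0,18): clear
  midpoint (15,21/2) outside
  → clear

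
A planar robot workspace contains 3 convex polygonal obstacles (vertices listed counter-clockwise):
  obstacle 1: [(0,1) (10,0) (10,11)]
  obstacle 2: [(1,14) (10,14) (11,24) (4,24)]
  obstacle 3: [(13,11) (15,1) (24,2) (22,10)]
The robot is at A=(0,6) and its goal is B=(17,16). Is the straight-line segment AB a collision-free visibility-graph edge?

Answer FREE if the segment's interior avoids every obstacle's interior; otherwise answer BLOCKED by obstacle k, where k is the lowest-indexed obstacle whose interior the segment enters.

Obstacle 1 [(0,1) (10,0) (10,11)]:
  edge (0,1)–(10,0): clear
  edge (10,0)–(10,11): clear
  edge (10,11)–(0,1): clear
  midpoint (17/2,11) outside
  → clear
Obstacle 2 [(1,14) (10,14) (11,24) (4,24)]:
  edge (1,14)–(10,14): clear
  edge (10,14)–(11,24): clear
  edge (11,24)–(4,24): clear
  edge (4,24)–(1,14): clear
  midpoint (17/2,11) outside
  → clear
Obstacle 3 [(13,11) (15,1) (24,2) (22,10)]:
  edge (13,11)–(15,1): clear
  edge (15,1)–(24,2): clear
  edge (24,2)–(22,10): clear
  edge (22,10)–(13,11): clear
  midpoint (17/2,11) outside
  → clear

FREE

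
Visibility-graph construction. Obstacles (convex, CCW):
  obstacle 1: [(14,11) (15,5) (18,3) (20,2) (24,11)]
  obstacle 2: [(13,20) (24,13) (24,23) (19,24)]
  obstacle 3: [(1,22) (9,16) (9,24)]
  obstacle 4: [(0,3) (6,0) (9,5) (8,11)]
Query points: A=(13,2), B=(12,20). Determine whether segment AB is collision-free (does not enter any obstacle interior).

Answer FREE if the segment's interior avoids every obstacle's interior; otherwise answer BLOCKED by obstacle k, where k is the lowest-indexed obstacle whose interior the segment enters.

Obstacle 1 [(14,11) (15,5) (18,3) (20,2) (24,11)]:
  edge (14,11)–(15,5): clear
  edge (15,5)–(18,3): clear
  edge (18,3)–(20,2): clear
  edge (20,2)–(24,11): clear
  edge (24,11)–(14,11): clear
  midpoint (25/2,11) outside
  → clear
Obstacle 2 [(13,20) (24,13) (24,23) (19,24)]:
  edge (13,20)–(24,13): clear
  edge (24,13)–(24,23): clear
  edge (24,23)–(19,24): clear
  edge (19,24)–(13,20): clear
  midpoint (25/2,11) outside
  → clear
Obstacle 3 [(1,22) (9,16) (9,24)]:
  edge (1,22)–(9,16): clear
  edge (9,16)–(9,24): clear
  edge (9,24)–(1,22): clear
  midpoint (25/2,11) outside
  → clear
Obstacle 4 [(0,3) (6,0) (9,5) (8,11)]:
  edge (0,3)–(6,0): clear
  edge (6,0)–(9,5): clear
  edge (9,5)–(8,11): clear
  edge (8,11)–(0,3): clear
  midpoint (25/2,11) outside
  → clear

FREE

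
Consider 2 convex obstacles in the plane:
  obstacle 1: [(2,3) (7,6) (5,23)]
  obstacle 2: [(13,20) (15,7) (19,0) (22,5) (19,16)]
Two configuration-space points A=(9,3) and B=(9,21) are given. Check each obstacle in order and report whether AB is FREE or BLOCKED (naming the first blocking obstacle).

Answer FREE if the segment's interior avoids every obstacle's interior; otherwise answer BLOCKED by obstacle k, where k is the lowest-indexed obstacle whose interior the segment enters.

Obstacle 1 [(2,3) (7,6) (5,23)]:
  edge (2,3)–(7,6): clear
  edge (7,6)–(5,23): clear
  edge (5,23)–(2,3): clear
  midpoint (9,12) outside
  → clear
Obstacle 2 [(13,20) (15,7) (19,0) (22,5) (19,16)]:
  edge (13,20)–(15,7): clear
  edge (15,7)–(19,0): clear
  edge (19,0)–(22,5): clear
  edge (22,5)–(19,16): clear
  edge (19,16)–(13,20): clear
  midpoint (9,12) outside
  → clear

FREE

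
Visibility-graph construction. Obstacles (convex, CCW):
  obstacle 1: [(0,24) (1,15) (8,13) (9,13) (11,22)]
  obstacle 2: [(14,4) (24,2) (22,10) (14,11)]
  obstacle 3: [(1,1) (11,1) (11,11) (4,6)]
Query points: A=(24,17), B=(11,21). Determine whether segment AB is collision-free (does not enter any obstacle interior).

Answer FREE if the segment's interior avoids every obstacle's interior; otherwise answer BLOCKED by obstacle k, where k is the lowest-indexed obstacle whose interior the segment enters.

FREE

Obstacle 1 [(0,24) (1,15) (8,13) (9,13) (11,22)]:
  edge (0,24)–(1,15): clear
  edge (1,15)–(8,13): clear
  edge (8,13)–(9,13): clear
  edge (9,13)–(11,22): clear
  edge (11,22)–(0,24): clear
  midpoint (35/2,19) outside
  → clear
Obstacle 2 [(14,4) (24,2) (22,10) (14,11)]:
  edge (14,4)–(24,2): clear
  edge (24,2)–(22,10): clear
  edge (22,10)–(14,11): clear
  edge (14,11)–(14,4): clear
  midpoint (35/2,19) outside
  → clear
Obstacle 3 [(1,1) (11,1) (11,11) (4,6)]:
  edge (1,1)–(11,1): clear
  edge (11,1)–(11,11): clear
  edge (11,11)–(4,6): clear
  edge (4,6)–(1,1): clear
  midpoint (35/2,19) outside
  → clear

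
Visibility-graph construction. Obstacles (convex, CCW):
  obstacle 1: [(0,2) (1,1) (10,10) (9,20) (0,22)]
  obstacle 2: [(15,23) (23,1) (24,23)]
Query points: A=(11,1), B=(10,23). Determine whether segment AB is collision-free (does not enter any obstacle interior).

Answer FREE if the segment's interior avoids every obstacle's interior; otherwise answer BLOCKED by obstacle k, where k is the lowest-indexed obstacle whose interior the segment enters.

Obstacle 1 [(0,2) (1,1) (10,10) (9,20) (0,22)]:
  edge (0,2)–(1,1): clear
  edge (1,1)–(10,10): clear
  edge (10,10)–(9,20): clear
  edge (9,20)–(0,22): clear
  edge (0,22)–(0,2): clear
  midpoint (21/2,12) outside
  → clear
Obstacle 2 [(15,23) (23,1) (24,23)]:
  edge (15,23)–(23,1): clear
  edge (23,1)–(24,23): clear
  edge (24,23)–(15,23): clear
  midpoint (21/2,12) outside
  → clear

FREE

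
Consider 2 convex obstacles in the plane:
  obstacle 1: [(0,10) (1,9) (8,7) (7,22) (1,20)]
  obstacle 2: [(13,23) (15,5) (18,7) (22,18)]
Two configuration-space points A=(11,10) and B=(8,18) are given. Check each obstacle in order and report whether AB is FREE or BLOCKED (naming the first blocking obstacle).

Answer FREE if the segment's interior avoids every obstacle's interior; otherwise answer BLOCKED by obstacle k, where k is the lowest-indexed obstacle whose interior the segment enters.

Obstacle 1 [(0,10) (1,9) (8,7) (7,22) (1,20)]:
  edge (0,10)–(1,9): clear
  edge (1,9)–(8,7): clear
  edge (8,7)–(7,22): clear
  edge (7,22)–(1,20): clear
  edge (1,20)–(0,10): clear
  midpoint (19/2,14) outside
  → clear
Obstacle 2 [(13,23) (15,5) (18,7) (22,18)]:
  edge (13,23)–(15,5): clear
  edge (15,5)–(18,7): clear
  edge (18,7)–(22,18): clear
  edge (22,18)–(13,23): clear
  midpoint (19/2,14) outside
  → clear

FREE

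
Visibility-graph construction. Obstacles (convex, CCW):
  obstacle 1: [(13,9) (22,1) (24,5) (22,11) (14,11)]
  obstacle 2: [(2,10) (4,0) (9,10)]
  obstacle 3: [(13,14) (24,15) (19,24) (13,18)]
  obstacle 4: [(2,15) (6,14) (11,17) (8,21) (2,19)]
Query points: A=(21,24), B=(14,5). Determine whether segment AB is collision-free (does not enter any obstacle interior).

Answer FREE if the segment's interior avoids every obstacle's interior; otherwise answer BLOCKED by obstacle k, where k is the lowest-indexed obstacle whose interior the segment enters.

Obstacle 1 [(13,9) (22,1) (24,5) (22,11) (14,11)]:
  edge (13,9)–(22,1): crosses AB
  edge (22,1)–(24,5): clear
  edge (24,5)–(22,11): clear
  edge (22,11)–(14,11): crosses AB
  edge (14,11)–(13,9): clear
  → BLOCKED
Obstacle 2 [(2,10) (4,0) (9,10)]:
  edge (2,10)–(4,0): clear
  edge (4,0)–(9,10): clear
  edge (9,10)–(2,10): clear
  midpoint (35/2,29/2) outside
  → clear
Obstacle 3 [(13,14) (24,15) (19,24) (13,18)]:
  edge (13,14)–(24,15): crosses AB
  edge (24,15)–(19,24): crosses AB
  edge (19,24)–(13,18): clear
  edge (13,18)–(13,14): clear
  → BLOCKED
Obstacle 4 [(2,15) (6,14) (11,17) (8,21) (2,19)]:
  edge (2,15)–(6,14): clear
  edge (6,14)–(11,17): clear
  edge (11,17)–(8,21): clear
  edge (8,21)–(2,19): clear
  edge (2,19)–(2,15): clear
  midpoint (35/2,29/2) outside
  → clear

BLOCKED by obstacle 1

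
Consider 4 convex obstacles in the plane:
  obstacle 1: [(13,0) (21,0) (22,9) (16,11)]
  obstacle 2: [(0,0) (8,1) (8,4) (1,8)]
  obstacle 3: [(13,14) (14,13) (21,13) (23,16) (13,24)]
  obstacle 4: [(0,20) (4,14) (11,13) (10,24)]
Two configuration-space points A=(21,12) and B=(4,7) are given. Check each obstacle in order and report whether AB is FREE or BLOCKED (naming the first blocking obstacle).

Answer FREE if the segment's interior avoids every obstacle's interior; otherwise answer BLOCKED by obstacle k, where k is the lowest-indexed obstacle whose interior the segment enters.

Obstacle 1 [(13,0) (21,0) (22,9) (16,11)]:
  edge (13,0)–(21,0): clear
  edge (21,0)–(22,9): clear
  edge (22,9)–(16,11): crosses AB
  edge (16,11)–(13,0): crosses AB
  → BLOCKED
Obstacle 2 [(0,0) (8,1) (8,4) (1,8)]:
  edge (0,0)–(8,1): clear
  edge (8,1)–(8,4): clear
  edge (8,4)–(1,8): clear
  edge (1,8)–(0,0): clear
  midpoint (25/2,19/2) outside
  → clear
Obstacle 3 [(13,14) (14,13) (21,13) (23,16) (13,24)]:
  edge (13,14)–(14,13): clear
  edge (14,13)–(21,13): clear
  edge (21,13)–(23,16): clear
  edge (23,16)–(13,24): clear
  edge (13,24)–(13,14): clear
  midpoint (25/2,19/2) outside
  → clear
Obstacle 4 [(0,20) (4,14) (11,13) (10,24)]:
  edge (0,20)–(4,14): clear
  edge (4,14)–(11,13): clear
  edge (11,13)–(10,24): clear
  edge (10,24)–(0,20): clear
  midpoint (25/2,19/2) outside
  → clear

BLOCKED by obstacle 1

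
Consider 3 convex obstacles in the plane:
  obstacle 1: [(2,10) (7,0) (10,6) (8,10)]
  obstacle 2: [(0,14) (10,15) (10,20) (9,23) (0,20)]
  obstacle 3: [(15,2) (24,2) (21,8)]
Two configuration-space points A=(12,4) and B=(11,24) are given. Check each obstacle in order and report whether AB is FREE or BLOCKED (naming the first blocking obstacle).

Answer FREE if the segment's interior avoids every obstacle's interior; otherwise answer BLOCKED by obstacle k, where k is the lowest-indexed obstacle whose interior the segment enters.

FREE

Obstacle 1 [(2,10) (7,0) (10,6) (8,10)]:
  edge (2,10)–(7,0): clear
  edge (7,0)–(10,6): clear
  edge (10,6)–(8,10): clear
  edge (8,10)–(2,10): clear
  midpoint (23/2,14) outside
  → clear
Obstacle 2 [(0,14) (10,15) (10,20) (9,23) (0,20)]:
  edge (0,14)–(10,15): clear
  edge (10,15)–(10,20): clear
  edge (10,20)–(9,23): clear
  edge (9,23)–(0,20): clear
  edge (0,20)–(0,14): clear
  midpoint (23/2,14) outside
  → clear
Obstacle 3 [(15,2) (24,2) (21,8)]:
  edge (15,2)–(24,2): clear
  edge (24,2)–(21,8): clear
  edge (21,8)–(15,2): clear
  midpoint (23/2,14) outside
  → clear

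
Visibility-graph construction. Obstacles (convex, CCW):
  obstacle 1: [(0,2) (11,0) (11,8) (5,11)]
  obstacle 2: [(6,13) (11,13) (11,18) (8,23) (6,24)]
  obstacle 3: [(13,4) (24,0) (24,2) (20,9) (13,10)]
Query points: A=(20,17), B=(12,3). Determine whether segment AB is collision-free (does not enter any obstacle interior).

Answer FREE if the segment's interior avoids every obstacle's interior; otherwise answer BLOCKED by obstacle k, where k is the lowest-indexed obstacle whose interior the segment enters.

BLOCKED by obstacle 3

Obstacle 1 [(0,2) (11,0) (11,8) (5,11)]:
  edge (0,2)–(11,0): clear
  edge (11,0)–(11,8): clear
  edge (11,8)–(5,11): clear
  edge (5,11)–(0,2): clear
  midpoint (16,10) outside
  → clear
Obstacle 2 [(6,13) (11,13) (11,18) (8,23) (6,24)]:
  edge (6,13)–(11,13): clear
  edge (11,13)–(11,18): clear
  edge (11,18)–(8,23): clear
  edge (8,23)–(6,24): clear
  edge (6,24)–(6,13): clear
  midpoint (16,10) outside
  → clear
Obstacle 3 [(13,4) (24,0) (24,2) (20,9) (13,10)]:
  edge (13,4)–(24,0): clear
  edge (24,0)–(24,2): clear
  edge (24,2)–(20,9): clear
  edge (20,9)–(13,10): crosses AB
  edge (13,10)–(13,4): crosses AB
  → BLOCKED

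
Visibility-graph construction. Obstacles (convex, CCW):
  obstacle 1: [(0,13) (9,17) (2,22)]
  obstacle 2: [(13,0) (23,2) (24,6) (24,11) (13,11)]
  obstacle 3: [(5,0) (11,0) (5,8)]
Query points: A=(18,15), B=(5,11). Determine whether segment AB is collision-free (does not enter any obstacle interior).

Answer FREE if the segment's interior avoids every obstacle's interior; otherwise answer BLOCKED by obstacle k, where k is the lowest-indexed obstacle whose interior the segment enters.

FREE

Obstacle 1 [(0,13) (9,17) (2,22)]:
  edge (0,13)–(9,17): clear
  edge (9,17)–(2,22): clear
  edge (2,22)–(0,13): clear
  midpoint (23/2,13) outside
  → clear
Obstacle 2 [(13,0) (23,2) (24,6) (24,11) (13,11)]:
  edge (13,0)–(23,2): clear
  edge (23,2)–(24,6): clear
  edge (24,6)–(24,11): clear
  edge (24,11)–(13,11): clear
  edge (13,11)–(13,0): clear
  midpoint (23/2,13) outside
  → clear
Obstacle 3 [(5,0) (11,0) (5,8)]:
  edge (5,0)–(11,0): clear
  edge (11,0)–(5,8): clear
  edge (5,8)–(5,0): clear
  midpoint (23/2,13) outside
  → clear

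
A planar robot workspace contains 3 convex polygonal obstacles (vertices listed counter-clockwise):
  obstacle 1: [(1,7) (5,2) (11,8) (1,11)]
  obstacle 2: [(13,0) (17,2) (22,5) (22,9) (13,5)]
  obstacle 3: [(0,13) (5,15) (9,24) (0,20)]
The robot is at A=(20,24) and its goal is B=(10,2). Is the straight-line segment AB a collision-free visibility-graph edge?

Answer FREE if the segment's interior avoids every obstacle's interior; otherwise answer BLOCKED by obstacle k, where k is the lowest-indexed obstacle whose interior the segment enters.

Obstacle 1 [(1,7) (5,2) (11,8) (1,11)]:
  edge (1,7)–(5,2): clear
  edge (5,2)–(11,8): clear
  edge (11,8)–(1,11): clear
  edge (1,11)–(1,7): clear
  midpoint (15,13) outside
  → clear
Obstacle 2 [(13,0) (17,2) (22,5) (22,9) (13,5)]:
  edge (13,0)–(17,2): clear
  edge (17,2)–(22,5): clear
  edge (22,5)–(22,9): clear
  edge (22,9)–(13,5): clear
  edge (13,5)–(13,0): clear
  midpoint (15,13) outside
  → clear
Obstacle 3 [(0,13) (5,15) (9,24) (0,20)]:
  edge (0,13)–(5,15): clear
  edge (5,15)–(9,24): clear
  edge (9,24)–(0,20): clear
  edge (0,20)–(0,13): clear
  midpoint (15,13) outside
  → clear

FREE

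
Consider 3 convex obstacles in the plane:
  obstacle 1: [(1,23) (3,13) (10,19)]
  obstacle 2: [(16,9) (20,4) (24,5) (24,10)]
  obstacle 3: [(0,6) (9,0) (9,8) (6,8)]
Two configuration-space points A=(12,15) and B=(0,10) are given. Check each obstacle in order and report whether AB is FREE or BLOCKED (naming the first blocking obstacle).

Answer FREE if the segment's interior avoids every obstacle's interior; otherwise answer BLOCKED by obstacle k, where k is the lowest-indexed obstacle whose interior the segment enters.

Obstacle 1 [(1,23) (3,13) (10,19)]:
  edge (1,23)–(3,13): clear
  edge (3,13)–(10,19): clear
  edge (10,19)–(1,23): clear
  midpoint (6,25/2) outside
  → clear
Obstacle 2 [(16,9) (20,4) (24,5) (24,10)]:
  edge (16,9)–(20,4): clear
  edge (20,4)–(24,5): clear
  edge (24,5)–(24,10): clear
  edge (24,10)–(16,9): clear
  midpoint (6,25/2) outside
  → clear
Obstacle 3 [(0,6) (9,0) (9,8) (6,8)]:
  edge (0,6)–(9,0): clear
  edge (9,0)–(9,8): clear
  edge (9,8)–(6,8): clear
  edge (6,8)–(0,6): clear
  midpoint (6,25/2) outside
  → clear

FREE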